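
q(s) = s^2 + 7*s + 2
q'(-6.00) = -5.00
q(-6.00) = -4.00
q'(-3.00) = 1.00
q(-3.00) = -10.00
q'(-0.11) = 6.78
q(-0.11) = 1.24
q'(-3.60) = -0.20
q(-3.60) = -10.24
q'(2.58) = 12.16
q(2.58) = 26.72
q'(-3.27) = 0.46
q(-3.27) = -10.20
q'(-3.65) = -0.30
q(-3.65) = -10.23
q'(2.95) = 12.90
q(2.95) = 31.35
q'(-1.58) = 3.84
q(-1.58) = -6.56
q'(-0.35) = 6.30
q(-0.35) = -0.33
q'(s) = 2*s + 7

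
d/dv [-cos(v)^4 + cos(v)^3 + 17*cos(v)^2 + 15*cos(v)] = (4*cos(v)^3 - 3*cos(v)^2 - 34*cos(v) - 15)*sin(v)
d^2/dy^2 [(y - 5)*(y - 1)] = 2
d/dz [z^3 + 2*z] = 3*z^2 + 2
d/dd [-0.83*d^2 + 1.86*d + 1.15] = 1.86 - 1.66*d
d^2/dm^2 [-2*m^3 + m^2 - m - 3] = 2 - 12*m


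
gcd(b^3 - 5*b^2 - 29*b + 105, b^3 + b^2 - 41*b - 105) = b^2 - 2*b - 35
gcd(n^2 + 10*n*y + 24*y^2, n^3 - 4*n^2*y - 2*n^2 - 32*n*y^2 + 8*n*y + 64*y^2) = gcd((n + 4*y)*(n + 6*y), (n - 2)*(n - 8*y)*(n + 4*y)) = n + 4*y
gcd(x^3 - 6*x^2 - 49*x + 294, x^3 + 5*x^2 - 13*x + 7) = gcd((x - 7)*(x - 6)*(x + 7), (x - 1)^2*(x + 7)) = x + 7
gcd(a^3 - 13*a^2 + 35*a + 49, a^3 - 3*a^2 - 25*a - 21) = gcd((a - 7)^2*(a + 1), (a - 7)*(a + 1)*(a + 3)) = a^2 - 6*a - 7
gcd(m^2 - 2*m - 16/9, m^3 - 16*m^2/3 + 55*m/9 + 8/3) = m - 8/3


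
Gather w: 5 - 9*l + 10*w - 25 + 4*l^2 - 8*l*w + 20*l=4*l^2 + 11*l + w*(10 - 8*l) - 20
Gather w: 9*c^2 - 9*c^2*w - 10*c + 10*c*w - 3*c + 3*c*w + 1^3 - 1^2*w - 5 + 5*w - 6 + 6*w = 9*c^2 - 13*c + w*(-9*c^2 + 13*c + 10) - 10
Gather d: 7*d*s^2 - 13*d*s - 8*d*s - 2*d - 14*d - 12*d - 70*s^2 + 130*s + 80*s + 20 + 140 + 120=d*(7*s^2 - 21*s - 28) - 70*s^2 + 210*s + 280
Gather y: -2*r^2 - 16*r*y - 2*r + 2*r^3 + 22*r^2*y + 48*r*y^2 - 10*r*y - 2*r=2*r^3 - 2*r^2 + 48*r*y^2 - 4*r + y*(22*r^2 - 26*r)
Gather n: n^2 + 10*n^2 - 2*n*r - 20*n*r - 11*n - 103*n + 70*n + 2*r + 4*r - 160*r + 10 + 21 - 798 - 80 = 11*n^2 + n*(-22*r - 44) - 154*r - 847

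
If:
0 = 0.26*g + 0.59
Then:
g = -2.27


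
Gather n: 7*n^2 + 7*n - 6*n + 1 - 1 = 7*n^2 + n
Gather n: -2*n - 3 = -2*n - 3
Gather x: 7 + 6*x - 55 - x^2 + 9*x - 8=-x^2 + 15*x - 56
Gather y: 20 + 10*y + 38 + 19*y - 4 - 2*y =27*y + 54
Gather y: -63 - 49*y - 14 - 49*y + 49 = -98*y - 28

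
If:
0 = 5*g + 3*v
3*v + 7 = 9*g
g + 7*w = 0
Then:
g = 1/2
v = -5/6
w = -1/14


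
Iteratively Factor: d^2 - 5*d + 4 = (d - 4)*(d - 1)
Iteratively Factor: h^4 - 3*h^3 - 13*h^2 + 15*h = (h - 5)*(h^3 + 2*h^2 - 3*h) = (h - 5)*(h + 3)*(h^2 - h) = h*(h - 5)*(h + 3)*(h - 1)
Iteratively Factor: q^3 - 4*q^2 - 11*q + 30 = (q - 5)*(q^2 + q - 6) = (q - 5)*(q + 3)*(q - 2)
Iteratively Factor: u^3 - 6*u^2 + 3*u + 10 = (u + 1)*(u^2 - 7*u + 10) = (u - 5)*(u + 1)*(u - 2)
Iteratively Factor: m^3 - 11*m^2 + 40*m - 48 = (m - 3)*(m^2 - 8*m + 16) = (m - 4)*(m - 3)*(m - 4)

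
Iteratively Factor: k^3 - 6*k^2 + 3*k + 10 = (k - 2)*(k^2 - 4*k - 5) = (k - 5)*(k - 2)*(k + 1)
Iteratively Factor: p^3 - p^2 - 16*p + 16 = (p + 4)*(p^2 - 5*p + 4) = (p - 4)*(p + 4)*(p - 1)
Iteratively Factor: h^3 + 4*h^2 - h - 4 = (h - 1)*(h^2 + 5*h + 4) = (h - 1)*(h + 1)*(h + 4)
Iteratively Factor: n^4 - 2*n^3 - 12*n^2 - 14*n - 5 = (n + 1)*(n^3 - 3*n^2 - 9*n - 5) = (n + 1)^2*(n^2 - 4*n - 5) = (n - 5)*(n + 1)^2*(n + 1)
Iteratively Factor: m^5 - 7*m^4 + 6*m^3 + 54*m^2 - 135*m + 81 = (m - 3)*(m^4 - 4*m^3 - 6*m^2 + 36*m - 27) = (m - 3)^2*(m^3 - m^2 - 9*m + 9) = (m - 3)^2*(m - 1)*(m^2 - 9) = (m - 3)^2*(m - 1)*(m + 3)*(m - 3)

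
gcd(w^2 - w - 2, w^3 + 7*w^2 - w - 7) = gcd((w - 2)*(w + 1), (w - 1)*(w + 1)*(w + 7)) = w + 1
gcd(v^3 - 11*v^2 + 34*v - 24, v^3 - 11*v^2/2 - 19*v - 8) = 1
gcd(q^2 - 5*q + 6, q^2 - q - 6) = q - 3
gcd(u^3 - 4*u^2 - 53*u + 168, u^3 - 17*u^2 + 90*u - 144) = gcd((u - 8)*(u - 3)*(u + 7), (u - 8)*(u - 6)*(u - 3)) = u^2 - 11*u + 24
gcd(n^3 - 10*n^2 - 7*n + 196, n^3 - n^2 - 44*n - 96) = n + 4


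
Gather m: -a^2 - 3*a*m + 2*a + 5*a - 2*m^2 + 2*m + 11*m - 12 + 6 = -a^2 + 7*a - 2*m^2 + m*(13 - 3*a) - 6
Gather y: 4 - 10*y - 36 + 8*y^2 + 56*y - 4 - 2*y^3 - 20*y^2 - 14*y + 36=-2*y^3 - 12*y^2 + 32*y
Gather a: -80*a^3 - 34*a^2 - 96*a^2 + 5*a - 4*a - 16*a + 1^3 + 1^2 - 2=-80*a^3 - 130*a^2 - 15*a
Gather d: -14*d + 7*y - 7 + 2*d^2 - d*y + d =2*d^2 + d*(-y - 13) + 7*y - 7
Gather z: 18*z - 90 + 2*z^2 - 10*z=2*z^2 + 8*z - 90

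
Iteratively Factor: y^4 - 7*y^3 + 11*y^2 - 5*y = (y - 5)*(y^3 - 2*y^2 + y) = (y - 5)*(y - 1)*(y^2 - y) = (y - 5)*(y - 1)^2*(y)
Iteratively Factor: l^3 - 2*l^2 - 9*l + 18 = (l - 3)*(l^2 + l - 6) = (l - 3)*(l + 3)*(l - 2)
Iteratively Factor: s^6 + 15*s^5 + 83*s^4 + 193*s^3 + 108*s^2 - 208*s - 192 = (s - 1)*(s^5 + 16*s^4 + 99*s^3 + 292*s^2 + 400*s + 192) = (s - 1)*(s + 3)*(s^4 + 13*s^3 + 60*s^2 + 112*s + 64) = (s - 1)*(s + 3)*(s + 4)*(s^3 + 9*s^2 + 24*s + 16) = (s - 1)*(s + 3)*(s + 4)^2*(s^2 + 5*s + 4) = (s - 1)*(s + 1)*(s + 3)*(s + 4)^2*(s + 4)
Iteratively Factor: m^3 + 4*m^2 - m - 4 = (m + 4)*(m^2 - 1) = (m + 1)*(m + 4)*(m - 1)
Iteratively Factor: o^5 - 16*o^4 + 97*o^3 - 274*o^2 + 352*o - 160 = (o - 1)*(o^4 - 15*o^3 + 82*o^2 - 192*o + 160) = (o - 4)*(o - 1)*(o^3 - 11*o^2 + 38*o - 40) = (o - 5)*(o - 4)*(o - 1)*(o^2 - 6*o + 8) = (o - 5)*(o - 4)*(o - 2)*(o - 1)*(o - 4)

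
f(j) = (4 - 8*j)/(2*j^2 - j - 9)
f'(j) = (1 - 4*j)*(4 - 8*j)/(2*j^2 - j - 9)^2 - 8/(2*j^2 - j - 9)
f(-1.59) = -7.10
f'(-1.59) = 25.61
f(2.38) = 293.75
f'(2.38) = 49038.09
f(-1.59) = -7.10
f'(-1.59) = 25.61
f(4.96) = -1.01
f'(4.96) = 0.31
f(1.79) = 2.36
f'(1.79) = 5.14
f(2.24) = 11.55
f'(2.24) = 82.97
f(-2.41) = 4.63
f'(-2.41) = 8.21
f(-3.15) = 2.09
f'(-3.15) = 1.46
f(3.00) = -3.33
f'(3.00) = 4.78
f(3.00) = -3.33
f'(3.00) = 4.78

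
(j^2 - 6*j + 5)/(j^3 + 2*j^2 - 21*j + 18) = (j - 5)/(j^2 + 3*j - 18)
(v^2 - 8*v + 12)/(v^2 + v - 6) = (v - 6)/(v + 3)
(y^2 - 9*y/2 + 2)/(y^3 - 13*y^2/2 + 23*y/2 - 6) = (2*y - 1)/(2*y^2 - 5*y + 3)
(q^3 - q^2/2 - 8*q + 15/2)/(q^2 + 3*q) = q - 7/2 + 5/(2*q)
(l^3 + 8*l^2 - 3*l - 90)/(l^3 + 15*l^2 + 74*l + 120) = (l - 3)/(l + 4)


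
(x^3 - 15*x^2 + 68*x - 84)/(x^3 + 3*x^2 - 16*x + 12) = (x^2 - 13*x + 42)/(x^2 + 5*x - 6)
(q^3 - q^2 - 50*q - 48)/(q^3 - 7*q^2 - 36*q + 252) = (q^2 - 7*q - 8)/(q^2 - 13*q + 42)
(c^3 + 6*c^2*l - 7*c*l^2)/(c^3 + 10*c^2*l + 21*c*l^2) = (c - l)/(c + 3*l)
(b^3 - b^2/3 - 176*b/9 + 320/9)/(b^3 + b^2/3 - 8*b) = (3*b^2 + 7*b - 40)/(3*b*(b + 3))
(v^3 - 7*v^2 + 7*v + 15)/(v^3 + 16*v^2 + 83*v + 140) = (v^3 - 7*v^2 + 7*v + 15)/(v^3 + 16*v^2 + 83*v + 140)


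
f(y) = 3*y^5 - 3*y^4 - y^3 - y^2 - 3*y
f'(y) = 15*y^4 - 12*y^3 - 3*y^2 - 2*y - 3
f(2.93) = 384.20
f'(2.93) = 769.05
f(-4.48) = -6539.09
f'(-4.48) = 7067.05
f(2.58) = 178.45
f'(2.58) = 430.40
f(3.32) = 788.02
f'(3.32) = 1340.56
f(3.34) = 815.19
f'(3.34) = 1376.45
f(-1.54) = -36.96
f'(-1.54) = 121.16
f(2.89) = 354.37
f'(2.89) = 722.88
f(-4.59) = -7354.21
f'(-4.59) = 7761.38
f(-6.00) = -27018.00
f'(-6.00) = 21933.00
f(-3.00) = -945.00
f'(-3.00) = 1515.00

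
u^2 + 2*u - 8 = (u - 2)*(u + 4)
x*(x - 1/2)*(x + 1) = x^3 + x^2/2 - x/2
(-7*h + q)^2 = 49*h^2 - 14*h*q + q^2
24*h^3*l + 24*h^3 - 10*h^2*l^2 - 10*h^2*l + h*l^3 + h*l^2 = (-6*h + l)*(-4*h + l)*(h*l + h)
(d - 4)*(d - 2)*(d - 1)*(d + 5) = d^4 - 2*d^3 - 21*d^2 + 62*d - 40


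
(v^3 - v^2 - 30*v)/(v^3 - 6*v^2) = (v + 5)/v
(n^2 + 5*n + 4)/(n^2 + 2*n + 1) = (n + 4)/(n + 1)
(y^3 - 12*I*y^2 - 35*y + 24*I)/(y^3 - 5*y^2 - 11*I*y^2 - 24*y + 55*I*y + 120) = (y - I)/(y - 5)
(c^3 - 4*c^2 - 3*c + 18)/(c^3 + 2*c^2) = 1 - 6/c + 9/c^2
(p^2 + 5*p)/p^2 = (p + 5)/p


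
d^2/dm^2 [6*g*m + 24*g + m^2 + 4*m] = 2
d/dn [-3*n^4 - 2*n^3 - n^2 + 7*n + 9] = -12*n^3 - 6*n^2 - 2*n + 7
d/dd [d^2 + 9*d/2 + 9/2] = 2*d + 9/2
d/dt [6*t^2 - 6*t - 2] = 12*t - 6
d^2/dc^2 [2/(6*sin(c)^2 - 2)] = 6*(-6*sin(c)^4 + 7*sin(c)^2 + 1)/(3*sin(c)^2 - 1)^3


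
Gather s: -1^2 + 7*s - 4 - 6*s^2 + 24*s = -6*s^2 + 31*s - 5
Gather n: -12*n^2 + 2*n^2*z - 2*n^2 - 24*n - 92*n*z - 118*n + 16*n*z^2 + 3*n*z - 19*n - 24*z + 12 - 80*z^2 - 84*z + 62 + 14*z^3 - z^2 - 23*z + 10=n^2*(2*z - 14) + n*(16*z^2 - 89*z - 161) + 14*z^3 - 81*z^2 - 131*z + 84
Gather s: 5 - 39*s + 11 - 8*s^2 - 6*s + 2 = -8*s^2 - 45*s + 18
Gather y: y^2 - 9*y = y^2 - 9*y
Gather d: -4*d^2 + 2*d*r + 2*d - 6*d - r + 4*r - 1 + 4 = -4*d^2 + d*(2*r - 4) + 3*r + 3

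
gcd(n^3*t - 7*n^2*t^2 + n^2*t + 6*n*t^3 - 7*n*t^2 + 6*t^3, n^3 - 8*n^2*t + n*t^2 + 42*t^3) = 1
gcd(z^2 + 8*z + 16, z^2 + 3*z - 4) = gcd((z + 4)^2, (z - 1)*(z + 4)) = z + 4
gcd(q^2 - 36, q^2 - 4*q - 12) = q - 6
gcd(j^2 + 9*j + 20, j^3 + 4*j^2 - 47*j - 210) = j + 5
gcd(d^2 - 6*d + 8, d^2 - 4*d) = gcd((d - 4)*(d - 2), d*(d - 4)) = d - 4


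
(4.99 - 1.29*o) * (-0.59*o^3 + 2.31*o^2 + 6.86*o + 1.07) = 0.7611*o^4 - 5.924*o^3 + 2.6775*o^2 + 32.8511*o + 5.3393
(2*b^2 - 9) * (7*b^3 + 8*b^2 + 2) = 14*b^5 + 16*b^4 - 63*b^3 - 68*b^2 - 18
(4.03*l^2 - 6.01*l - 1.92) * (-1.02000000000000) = -4.1106*l^2 + 6.1302*l + 1.9584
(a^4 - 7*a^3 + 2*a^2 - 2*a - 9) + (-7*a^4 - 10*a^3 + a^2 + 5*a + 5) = -6*a^4 - 17*a^3 + 3*a^2 + 3*a - 4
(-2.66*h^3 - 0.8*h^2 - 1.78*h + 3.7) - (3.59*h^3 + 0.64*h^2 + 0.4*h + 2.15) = -6.25*h^3 - 1.44*h^2 - 2.18*h + 1.55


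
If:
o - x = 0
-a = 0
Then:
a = 0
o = x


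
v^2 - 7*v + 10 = (v - 5)*(v - 2)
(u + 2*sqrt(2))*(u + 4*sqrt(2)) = u^2 + 6*sqrt(2)*u + 16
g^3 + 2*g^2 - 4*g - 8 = (g - 2)*(g + 2)^2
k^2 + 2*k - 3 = (k - 1)*(k + 3)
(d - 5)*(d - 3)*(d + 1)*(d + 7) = d^4 - 42*d^2 + 64*d + 105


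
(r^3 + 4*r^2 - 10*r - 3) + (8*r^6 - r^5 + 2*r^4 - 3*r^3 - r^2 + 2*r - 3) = 8*r^6 - r^5 + 2*r^4 - 2*r^3 + 3*r^2 - 8*r - 6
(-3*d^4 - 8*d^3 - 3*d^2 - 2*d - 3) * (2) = -6*d^4 - 16*d^3 - 6*d^2 - 4*d - 6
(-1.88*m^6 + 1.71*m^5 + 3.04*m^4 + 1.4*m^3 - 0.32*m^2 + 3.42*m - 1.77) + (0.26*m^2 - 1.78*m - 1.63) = -1.88*m^6 + 1.71*m^5 + 3.04*m^4 + 1.4*m^3 - 0.06*m^2 + 1.64*m - 3.4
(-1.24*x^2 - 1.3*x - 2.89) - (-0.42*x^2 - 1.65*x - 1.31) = -0.82*x^2 + 0.35*x - 1.58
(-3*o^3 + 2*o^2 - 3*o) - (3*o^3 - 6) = -6*o^3 + 2*o^2 - 3*o + 6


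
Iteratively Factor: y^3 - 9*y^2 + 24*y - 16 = (y - 4)*(y^2 - 5*y + 4) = (y - 4)*(y - 1)*(y - 4)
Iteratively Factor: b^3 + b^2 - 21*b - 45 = (b - 5)*(b^2 + 6*b + 9) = (b - 5)*(b + 3)*(b + 3)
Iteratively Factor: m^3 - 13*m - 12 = (m - 4)*(m^2 + 4*m + 3) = (m - 4)*(m + 3)*(m + 1)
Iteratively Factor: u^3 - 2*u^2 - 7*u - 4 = (u + 1)*(u^2 - 3*u - 4) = (u - 4)*(u + 1)*(u + 1)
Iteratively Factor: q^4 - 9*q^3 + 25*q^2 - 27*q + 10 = (q - 2)*(q^3 - 7*q^2 + 11*q - 5) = (q - 2)*(q - 1)*(q^2 - 6*q + 5) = (q - 5)*(q - 2)*(q - 1)*(q - 1)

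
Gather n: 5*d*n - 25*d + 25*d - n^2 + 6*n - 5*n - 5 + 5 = -n^2 + n*(5*d + 1)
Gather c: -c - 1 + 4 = 3 - c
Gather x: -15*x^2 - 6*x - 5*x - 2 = -15*x^2 - 11*x - 2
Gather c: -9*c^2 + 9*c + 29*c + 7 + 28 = -9*c^2 + 38*c + 35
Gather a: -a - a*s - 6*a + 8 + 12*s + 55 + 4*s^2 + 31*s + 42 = a*(-s - 7) + 4*s^2 + 43*s + 105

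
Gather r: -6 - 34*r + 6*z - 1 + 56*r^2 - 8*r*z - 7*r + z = 56*r^2 + r*(-8*z - 41) + 7*z - 7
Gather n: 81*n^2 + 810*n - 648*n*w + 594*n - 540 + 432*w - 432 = 81*n^2 + n*(1404 - 648*w) + 432*w - 972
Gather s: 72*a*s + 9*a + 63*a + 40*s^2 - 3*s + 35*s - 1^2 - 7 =72*a + 40*s^2 + s*(72*a + 32) - 8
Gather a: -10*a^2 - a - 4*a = -10*a^2 - 5*a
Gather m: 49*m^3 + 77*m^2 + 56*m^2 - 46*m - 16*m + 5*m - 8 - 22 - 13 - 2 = 49*m^3 + 133*m^2 - 57*m - 45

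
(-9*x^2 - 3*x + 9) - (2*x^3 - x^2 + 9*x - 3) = -2*x^3 - 8*x^2 - 12*x + 12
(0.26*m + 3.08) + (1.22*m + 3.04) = 1.48*m + 6.12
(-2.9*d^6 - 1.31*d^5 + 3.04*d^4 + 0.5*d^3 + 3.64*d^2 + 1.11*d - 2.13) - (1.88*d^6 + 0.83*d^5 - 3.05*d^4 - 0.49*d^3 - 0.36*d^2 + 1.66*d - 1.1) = -4.78*d^6 - 2.14*d^5 + 6.09*d^4 + 0.99*d^3 + 4.0*d^2 - 0.55*d - 1.03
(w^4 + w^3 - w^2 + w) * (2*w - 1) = 2*w^5 + w^4 - 3*w^3 + 3*w^2 - w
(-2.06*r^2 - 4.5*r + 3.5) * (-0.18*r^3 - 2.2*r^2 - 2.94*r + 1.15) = 0.3708*r^5 + 5.342*r^4 + 15.3264*r^3 + 3.161*r^2 - 15.465*r + 4.025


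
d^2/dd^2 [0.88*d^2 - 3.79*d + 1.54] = 1.76000000000000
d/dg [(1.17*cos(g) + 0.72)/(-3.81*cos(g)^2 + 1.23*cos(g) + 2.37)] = (4.4577*sin(g)^2 - 5.4864*cos(g) - 6.345)*sin(g)/(-3.81*cos(g)^2 + 1.23*cos(g) + 2.37)^2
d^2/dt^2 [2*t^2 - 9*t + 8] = 4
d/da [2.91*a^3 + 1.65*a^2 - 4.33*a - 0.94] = 8.73*a^2 + 3.3*a - 4.33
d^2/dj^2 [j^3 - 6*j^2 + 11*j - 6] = 6*j - 12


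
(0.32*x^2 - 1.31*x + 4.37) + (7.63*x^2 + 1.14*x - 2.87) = 7.95*x^2 - 0.17*x + 1.5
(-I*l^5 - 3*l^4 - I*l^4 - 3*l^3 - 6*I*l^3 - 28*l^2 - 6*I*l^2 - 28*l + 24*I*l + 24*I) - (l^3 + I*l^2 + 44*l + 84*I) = -I*l^5 - 3*l^4 - I*l^4 - 4*l^3 - 6*I*l^3 - 28*l^2 - 7*I*l^2 - 72*l + 24*I*l - 60*I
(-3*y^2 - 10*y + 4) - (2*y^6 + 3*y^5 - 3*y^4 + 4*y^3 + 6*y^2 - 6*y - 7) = -2*y^6 - 3*y^5 + 3*y^4 - 4*y^3 - 9*y^2 - 4*y + 11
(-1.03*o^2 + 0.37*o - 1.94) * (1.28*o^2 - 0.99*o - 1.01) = -1.3184*o^4 + 1.4933*o^3 - 1.8092*o^2 + 1.5469*o + 1.9594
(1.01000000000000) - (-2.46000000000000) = 3.47000000000000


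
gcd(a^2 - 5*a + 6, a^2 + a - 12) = a - 3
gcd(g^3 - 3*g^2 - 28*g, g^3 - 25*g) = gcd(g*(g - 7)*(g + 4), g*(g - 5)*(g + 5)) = g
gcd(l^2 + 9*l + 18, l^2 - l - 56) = 1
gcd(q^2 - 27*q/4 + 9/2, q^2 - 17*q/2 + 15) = q - 6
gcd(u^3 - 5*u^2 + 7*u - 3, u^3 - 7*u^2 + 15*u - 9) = u^2 - 4*u + 3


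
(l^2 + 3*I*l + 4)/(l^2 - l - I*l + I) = (l + 4*I)/(l - 1)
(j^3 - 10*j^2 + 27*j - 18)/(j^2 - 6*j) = j - 4 + 3/j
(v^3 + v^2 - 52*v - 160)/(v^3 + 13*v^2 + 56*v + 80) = (v - 8)/(v + 4)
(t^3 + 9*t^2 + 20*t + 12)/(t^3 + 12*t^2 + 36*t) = (t^2 + 3*t + 2)/(t*(t + 6))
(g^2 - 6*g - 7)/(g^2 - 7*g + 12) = (g^2 - 6*g - 7)/(g^2 - 7*g + 12)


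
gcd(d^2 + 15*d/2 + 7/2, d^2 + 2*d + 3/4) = d + 1/2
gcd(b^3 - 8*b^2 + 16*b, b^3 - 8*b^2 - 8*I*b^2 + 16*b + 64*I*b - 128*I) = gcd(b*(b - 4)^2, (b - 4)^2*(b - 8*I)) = b^2 - 8*b + 16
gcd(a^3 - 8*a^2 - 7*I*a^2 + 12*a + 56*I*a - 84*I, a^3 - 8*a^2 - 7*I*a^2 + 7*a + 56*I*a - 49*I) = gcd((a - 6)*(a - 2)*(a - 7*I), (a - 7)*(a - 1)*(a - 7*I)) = a - 7*I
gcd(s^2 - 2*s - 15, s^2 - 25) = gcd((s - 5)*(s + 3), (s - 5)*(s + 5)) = s - 5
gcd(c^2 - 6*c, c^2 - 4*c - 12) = c - 6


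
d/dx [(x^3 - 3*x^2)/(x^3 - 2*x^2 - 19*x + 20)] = x*(x^3 - 38*x^2 + 117*x - 120)/(x^6 - 4*x^5 - 34*x^4 + 116*x^3 + 281*x^2 - 760*x + 400)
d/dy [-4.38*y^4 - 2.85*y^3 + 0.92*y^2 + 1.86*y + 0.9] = -17.52*y^3 - 8.55*y^2 + 1.84*y + 1.86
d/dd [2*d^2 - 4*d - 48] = 4*d - 4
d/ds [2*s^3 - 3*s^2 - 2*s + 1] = 6*s^2 - 6*s - 2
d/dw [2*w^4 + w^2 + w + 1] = 8*w^3 + 2*w + 1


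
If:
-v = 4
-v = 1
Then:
No Solution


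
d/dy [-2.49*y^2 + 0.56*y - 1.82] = 0.56 - 4.98*y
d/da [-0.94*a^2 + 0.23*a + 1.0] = 0.23 - 1.88*a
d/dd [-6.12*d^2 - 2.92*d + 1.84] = -12.24*d - 2.92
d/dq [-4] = 0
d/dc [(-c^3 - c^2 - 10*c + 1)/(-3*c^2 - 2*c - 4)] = (3*c^4 + 4*c^3 - 16*c^2 + 14*c + 42)/(9*c^4 + 12*c^3 + 28*c^2 + 16*c + 16)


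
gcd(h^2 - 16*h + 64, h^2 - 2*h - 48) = h - 8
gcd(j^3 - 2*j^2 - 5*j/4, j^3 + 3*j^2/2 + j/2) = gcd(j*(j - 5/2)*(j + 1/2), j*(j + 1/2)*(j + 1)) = j^2 + j/2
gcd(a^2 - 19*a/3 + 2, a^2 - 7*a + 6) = a - 6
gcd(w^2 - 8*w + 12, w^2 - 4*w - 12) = w - 6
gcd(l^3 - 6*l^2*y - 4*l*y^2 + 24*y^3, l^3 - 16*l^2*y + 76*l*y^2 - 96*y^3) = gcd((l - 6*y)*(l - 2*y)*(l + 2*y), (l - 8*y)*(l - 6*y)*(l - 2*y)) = l^2 - 8*l*y + 12*y^2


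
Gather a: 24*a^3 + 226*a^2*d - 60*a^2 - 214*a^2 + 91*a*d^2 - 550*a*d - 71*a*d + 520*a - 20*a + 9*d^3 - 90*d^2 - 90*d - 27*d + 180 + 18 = 24*a^3 + a^2*(226*d - 274) + a*(91*d^2 - 621*d + 500) + 9*d^3 - 90*d^2 - 117*d + 198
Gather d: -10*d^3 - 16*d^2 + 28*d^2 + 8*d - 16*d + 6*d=-10*d^3 + 12*d^2 - 2*d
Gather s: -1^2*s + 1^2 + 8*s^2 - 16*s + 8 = 8*s^2 - 17*s + 9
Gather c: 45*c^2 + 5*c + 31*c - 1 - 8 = 45*c^2 + 36*c - 9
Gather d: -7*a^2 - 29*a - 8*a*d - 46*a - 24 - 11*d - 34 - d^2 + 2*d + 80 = -7*a^2 - 75*a - d^2 + d*(-8*a - 9) + 22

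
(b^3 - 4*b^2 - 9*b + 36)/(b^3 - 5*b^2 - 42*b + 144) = (b^2 - b - 12)/(b^2 - 2*b - 48)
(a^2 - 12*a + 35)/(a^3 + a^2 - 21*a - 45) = (a - 7)/(a^2 + 6*a + 9)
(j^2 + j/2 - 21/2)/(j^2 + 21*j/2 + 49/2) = (j - 3)/(j + 7)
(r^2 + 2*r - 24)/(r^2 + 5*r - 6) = (r - 4)/(r - 1)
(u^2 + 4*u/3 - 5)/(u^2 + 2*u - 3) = (u - 5/3)/(u - 1)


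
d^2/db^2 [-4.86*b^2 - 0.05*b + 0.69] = -9.72000000000000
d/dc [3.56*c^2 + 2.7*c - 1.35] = 7.12*c + 2.7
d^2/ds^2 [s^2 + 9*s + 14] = 2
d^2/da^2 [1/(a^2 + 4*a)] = 2*(-a*(a + 4) + 4*(a + 2)^2)/(a^3*(a + 4)^3)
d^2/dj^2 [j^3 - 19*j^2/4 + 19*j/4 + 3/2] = 6*j - 19/2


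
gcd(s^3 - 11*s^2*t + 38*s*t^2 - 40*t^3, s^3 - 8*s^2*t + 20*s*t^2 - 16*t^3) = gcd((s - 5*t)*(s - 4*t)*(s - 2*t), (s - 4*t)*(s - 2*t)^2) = s^2 - 6*s*t + 8*t^2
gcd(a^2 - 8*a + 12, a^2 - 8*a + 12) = a^2 - 8*a + 12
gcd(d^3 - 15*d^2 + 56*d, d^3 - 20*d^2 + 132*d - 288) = d - 8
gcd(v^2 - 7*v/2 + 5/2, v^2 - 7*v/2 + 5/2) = v^2 - 7*v/2 + 5/2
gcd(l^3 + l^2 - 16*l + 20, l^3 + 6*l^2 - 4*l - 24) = l - 2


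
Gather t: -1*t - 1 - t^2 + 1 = -t^2 - t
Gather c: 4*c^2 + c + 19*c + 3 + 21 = 4*c^2 + 20*c + 24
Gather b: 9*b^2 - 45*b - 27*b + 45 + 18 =9*b^2 - 72*b + 63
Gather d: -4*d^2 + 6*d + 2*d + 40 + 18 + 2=-4*d^2 + 8*d + 60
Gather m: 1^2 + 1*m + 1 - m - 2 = 0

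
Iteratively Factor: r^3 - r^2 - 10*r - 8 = (r - 4)*(r^2 + 3*r + 2) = (r - 4)*(r + 2)*(r + 1)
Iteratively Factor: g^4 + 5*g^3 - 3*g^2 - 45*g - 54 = (g + 3)*(g^3 + 2*g^2 - 9*g - 18) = (g + 3)^2*(g^2 - g - 6) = (g - 3)*(g + 3)^2*(g + 2)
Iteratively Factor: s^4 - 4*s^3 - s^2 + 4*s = (s - 1)*(s^3 - 3*s^2 - 4*s) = (s - 1)*(s + 1)*(s^2 - 4*s) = (s - 4)*(s - 1)*(s + 1)*(s)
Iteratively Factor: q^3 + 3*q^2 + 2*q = (q)*(q^2 + 3*q + 2) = q*(q + 2)*(q + 1)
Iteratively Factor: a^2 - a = (a - 1)*(a)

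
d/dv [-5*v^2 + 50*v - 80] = 50 - 10*v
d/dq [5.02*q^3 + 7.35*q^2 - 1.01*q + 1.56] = 15.06*q^2 + 14.7*q - 1.01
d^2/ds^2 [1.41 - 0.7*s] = 0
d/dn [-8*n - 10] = -8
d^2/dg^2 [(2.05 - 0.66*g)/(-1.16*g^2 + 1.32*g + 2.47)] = ((6.4984 - 4.5936*g)*(-1.16*g^2 + 1.32*g + 2.47) - (0.66*g - 2.05)*(2.32*g - 1.32)*(4.64*g - 2.64))/(-1.16*g^2 + 1.32*g + 2.47)^3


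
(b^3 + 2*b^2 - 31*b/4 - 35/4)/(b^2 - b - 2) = (b^2 + b - 35/4)/(b - 2)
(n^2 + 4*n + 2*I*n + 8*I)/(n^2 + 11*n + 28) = (n + 2*I)/(n + 7)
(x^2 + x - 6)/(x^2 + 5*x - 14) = (x + 3)/(x + 7)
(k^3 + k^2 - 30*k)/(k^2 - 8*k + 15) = k*(k + 6)/(k - 3)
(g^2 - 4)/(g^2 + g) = (g^2 - 4)/(g*(g + 1))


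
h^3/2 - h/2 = h*(h/2 + 1/2)*(h - 1)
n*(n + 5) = n^2 + 5*n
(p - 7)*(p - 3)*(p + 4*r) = p^3 + 4*p^2*r - 10*p^2 - 40*p*r + 21*p + 84*r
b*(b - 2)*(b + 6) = b^3 + 4*b^2 - 12*b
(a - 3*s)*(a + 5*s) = a^2 + 2*a*s - 15*s^2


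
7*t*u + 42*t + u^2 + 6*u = (7*t + u)*(u + 6)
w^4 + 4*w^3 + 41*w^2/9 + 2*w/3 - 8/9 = (w - 1/3)*(w + 1)*(w + 4/3)*(w + 2)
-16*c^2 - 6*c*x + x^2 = (-8*c + x)*(2*c + x)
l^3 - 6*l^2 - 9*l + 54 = (l - 6)*(l - 3)*(l + 3)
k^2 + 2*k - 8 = (k - 2)*(k + 4)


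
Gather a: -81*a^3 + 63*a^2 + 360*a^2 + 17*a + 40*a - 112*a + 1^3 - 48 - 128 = -81*a^3 + 423*a^2 - 55*a - 175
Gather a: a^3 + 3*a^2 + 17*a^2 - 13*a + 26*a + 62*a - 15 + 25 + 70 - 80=a^3 + 20*a^2 + 75*a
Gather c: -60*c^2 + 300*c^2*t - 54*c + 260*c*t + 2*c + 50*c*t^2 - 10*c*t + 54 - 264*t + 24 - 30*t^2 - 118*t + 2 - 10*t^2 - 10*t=c^2*(300*t - 60) + c*(50*t^2 + 250*t - 52) - 40*t^2 - 392*t + 80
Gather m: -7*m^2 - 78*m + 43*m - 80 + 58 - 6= -7*m^2 - 35*m - 28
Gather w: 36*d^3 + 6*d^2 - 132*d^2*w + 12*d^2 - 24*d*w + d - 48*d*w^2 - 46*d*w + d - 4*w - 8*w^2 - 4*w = 36*d^3 + 18*d^2 + 2*d + w^2*(-48*d - 8) + w*(-132*d^2 - 70*d - 8)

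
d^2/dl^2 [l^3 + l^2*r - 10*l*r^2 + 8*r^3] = 6*l + 2*r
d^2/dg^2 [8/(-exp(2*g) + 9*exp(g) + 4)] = 8*(2*(2*exp(g) - 9)^2*exp(g) + (4*exp(g) - 9)*(-exp(2*g) + 9*exp(g) + 4))*exp(g)/(-exp(2*g) + 9*exp(g) + 4)^3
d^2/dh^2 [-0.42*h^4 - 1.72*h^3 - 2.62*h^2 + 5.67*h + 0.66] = -5.04*h^2 - 10.32*h - 5.24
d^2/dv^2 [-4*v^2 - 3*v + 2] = -8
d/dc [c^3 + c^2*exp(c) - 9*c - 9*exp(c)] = c^2*exp(c) + 3*c^2 + 2*c*exp(c) - 9*exp(c) - 9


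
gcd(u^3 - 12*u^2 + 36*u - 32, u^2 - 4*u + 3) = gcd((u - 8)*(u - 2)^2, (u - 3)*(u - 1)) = 1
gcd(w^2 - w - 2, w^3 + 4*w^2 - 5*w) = 1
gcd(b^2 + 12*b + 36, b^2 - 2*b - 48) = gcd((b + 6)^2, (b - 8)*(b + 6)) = b + 6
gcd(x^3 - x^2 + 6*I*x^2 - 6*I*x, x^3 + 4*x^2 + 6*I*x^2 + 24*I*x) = x^2 + 6*I*x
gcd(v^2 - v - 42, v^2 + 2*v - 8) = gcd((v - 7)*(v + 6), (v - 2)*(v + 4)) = 1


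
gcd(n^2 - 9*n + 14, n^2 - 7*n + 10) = n - 2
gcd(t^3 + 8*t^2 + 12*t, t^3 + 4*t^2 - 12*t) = t^2 + 6*t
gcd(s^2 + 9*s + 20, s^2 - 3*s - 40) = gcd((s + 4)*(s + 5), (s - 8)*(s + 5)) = s + 5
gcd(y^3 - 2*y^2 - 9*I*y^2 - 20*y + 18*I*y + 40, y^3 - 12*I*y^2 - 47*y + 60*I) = y^2 - 9*I*y - 20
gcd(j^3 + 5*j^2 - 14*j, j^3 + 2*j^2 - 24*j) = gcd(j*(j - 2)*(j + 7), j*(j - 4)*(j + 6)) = j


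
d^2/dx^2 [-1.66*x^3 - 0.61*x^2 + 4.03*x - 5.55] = -9.96*x - 1.22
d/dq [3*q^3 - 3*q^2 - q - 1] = 9*q^2 - 6*q - 1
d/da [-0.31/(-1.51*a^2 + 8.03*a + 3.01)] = (2.4893 - 0.9362*a)/(-1.51*a^2 + 8.03*a + 3.01)^2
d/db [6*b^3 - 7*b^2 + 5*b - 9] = 18*b^2 - 14*b + 5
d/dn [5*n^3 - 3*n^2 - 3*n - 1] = 15*n^2 - 6*n - 3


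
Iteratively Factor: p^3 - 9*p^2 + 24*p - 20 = (p - 5)*(p^2 - 4*p + 4) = (p - 5)*(p - 2)*(p - 2)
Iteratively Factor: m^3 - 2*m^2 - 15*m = (m + 3)*(m^2 - 5*m) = m*(m + 3)*(m - 5)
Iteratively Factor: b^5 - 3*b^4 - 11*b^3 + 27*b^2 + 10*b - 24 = (b + 1)*(b^4 - 4*b^3 - 7*b^2 + 34*b - 24) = (b + 1)*(b + 3)*(b^3 - 7*b^2 + 14*b - 8) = (b - 4)*(b + 1)*(b + 3)*(b^2 - 3*b + 2) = (b - 4)*(b - 2)*(b + 1)*(b + 3)*(b - 1)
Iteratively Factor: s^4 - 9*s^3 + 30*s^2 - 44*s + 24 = (s - 2)*(s^3 - 7*s^2 + 16*s - 12) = (s - 2)^2*(s^2 - 5*s + 6) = (s - 2)^3*(s - 3)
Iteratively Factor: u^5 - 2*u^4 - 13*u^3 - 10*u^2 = (u + 2)*(u^4 - 4*u^3 - 5*u^2) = u*(u + 2)*(u^3 - 4*u^2 - 5*u) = u^2*(u + 2)*(u^2 - 4*u - 5) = u^2*(u + 1)*(u + 2)*(u - 5)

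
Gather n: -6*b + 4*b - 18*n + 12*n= -2*b - 6*n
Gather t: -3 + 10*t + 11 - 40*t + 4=12 - 30*t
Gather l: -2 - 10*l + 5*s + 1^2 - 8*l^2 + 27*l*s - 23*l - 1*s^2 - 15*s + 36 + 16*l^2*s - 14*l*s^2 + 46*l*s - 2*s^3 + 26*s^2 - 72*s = l^2*(16*s - 8) + l*(-14*s^2 + 73*s - 33) - 2*s^3 + 25*s^2 - 82*s + 35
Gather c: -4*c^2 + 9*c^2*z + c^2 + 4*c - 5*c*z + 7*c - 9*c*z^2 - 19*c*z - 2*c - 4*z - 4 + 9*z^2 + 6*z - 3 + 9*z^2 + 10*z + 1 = c^2*(9*z - 3) + c*(-9*z^2 - 24*z + 9) + 18*z^2 + 12*z - 6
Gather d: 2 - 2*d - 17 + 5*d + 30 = 3*d + 15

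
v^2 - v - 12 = (v - 4)*(v + 3)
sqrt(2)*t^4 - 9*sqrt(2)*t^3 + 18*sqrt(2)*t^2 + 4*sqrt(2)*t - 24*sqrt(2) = (t - 6)*(t - 2)^2*(sqrt(2)*t + sqrt(2))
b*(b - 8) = b^2 - 8*b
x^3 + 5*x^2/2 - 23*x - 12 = (x - 4)*(x + 1/2)*(x + 6)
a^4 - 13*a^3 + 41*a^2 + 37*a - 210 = (a - 7)*(a - 5)*(a - 3)*(a + 2)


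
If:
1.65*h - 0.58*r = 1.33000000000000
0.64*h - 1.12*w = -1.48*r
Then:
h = 0.23091141760273*w + 0.699701407649652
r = 0.656903170766387*w - 0.302573581686336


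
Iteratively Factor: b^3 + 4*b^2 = (b)*(b^2 + 4*b) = b*(b + 4)*(b)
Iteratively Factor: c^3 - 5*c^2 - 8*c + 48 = (c - 4)*(c^2 - c - 12) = (c - 4)*(c + 3)*(c - 4)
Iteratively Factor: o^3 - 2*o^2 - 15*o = (o)*(o^2 - 2*o - 15) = o*(o - 5)*(o + 3)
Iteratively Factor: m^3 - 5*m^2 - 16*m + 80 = (m - 5)*(m^2 - 16) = (m - 5)*(m - 4)*(m + 4)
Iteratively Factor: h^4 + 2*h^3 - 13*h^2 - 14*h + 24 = (h - 1)*(h^3 + 3*h^2 - 10*h - 24) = (h - 1)*(h + 4)*(h^2 - h - 6) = (h - 1)*(h + 2)*(h + 4)*(h - 3)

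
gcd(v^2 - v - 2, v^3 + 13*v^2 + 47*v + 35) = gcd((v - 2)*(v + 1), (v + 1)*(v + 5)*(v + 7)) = v + 1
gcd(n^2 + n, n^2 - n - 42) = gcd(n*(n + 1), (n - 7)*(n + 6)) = 1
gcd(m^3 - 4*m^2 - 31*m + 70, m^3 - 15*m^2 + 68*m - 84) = m^2 - 9*m + 14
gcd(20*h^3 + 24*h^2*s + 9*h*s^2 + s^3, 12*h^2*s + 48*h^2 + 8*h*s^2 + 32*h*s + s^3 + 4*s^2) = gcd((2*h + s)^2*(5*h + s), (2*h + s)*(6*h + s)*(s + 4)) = 2*h + s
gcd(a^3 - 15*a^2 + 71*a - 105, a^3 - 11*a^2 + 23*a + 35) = a^2 - 12*a + 35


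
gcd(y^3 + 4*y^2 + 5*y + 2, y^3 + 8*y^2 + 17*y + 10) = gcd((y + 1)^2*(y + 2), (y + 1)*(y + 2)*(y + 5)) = y^2 + 3*y + 2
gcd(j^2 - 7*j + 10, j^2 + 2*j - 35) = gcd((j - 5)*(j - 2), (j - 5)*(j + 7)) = j - 5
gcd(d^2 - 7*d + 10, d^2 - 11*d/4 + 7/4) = 1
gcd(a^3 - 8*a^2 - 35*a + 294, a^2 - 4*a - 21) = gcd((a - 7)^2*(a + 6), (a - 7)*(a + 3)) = a - 7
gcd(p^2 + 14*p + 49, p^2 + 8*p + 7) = p + 7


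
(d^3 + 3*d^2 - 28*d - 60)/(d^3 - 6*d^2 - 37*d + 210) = (d + 2)/(d - 7)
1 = 1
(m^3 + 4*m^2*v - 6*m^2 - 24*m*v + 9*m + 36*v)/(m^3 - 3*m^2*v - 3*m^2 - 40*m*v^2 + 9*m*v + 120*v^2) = (-m^2 - 4*m*v + 3*m + 12*v)/(-m^2 + 3*m*v + 40*v^2)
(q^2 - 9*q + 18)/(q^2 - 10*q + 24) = (q - 3)/(q - 4)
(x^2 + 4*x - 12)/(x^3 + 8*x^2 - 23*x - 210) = (x - 2)/(x^2 + 2*x - 35)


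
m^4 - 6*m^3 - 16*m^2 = m^2*(m - 8)*(m + 2)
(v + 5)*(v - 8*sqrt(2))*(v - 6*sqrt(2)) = v^3 - 14*sqrt(2)*v^2 + 5*v^2 - 70*sqrt(2)*v + 96*v + 480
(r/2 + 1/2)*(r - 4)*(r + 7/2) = r^3/2 + r^2/4 - 29*r/4 - 7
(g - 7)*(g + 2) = g^2 - 5*g - 14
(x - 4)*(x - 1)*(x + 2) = x^3 - 3*x^2 - 6*x + 8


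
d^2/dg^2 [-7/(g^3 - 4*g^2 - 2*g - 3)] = 14*((3*g - 4)*(-g^3 + 4*g^2 + 2*g + 3) + (-3*g^2 + 8*g + 2)^2)/(-g^3 + 4*g^2 + 2*g + 3)^3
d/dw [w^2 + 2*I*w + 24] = 2*w + 2*I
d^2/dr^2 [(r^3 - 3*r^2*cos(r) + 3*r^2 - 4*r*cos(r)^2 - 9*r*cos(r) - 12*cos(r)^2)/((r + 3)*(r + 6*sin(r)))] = (6*r^3*sin(r) + 3*r^3*cos(r) - 9*r^2*sin(2*r) + 26*r^2*cos(2*r) + 54*r^2 - 78*r*sin(r) - 80*r*sin(2*r) + 18*r*sin(3*r) - 216*r*cos(r) - 36*r*cos(2*r) - 36*(1 - cos(2*r))^2 + 216*sin(r) + 18*sin(2*r) - 96*cos(r) - 112*cos(2*r) - 184)/(r + 6*sin(r))^3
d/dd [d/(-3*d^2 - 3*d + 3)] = (-d^2 + d*(2*d + 1) - d + 1)/(3*(d^2 + d - 1)^2)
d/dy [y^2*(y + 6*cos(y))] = 3*y*(-2*y*sin(y) + y + 4*cos(y))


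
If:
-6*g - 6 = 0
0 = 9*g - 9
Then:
No Solution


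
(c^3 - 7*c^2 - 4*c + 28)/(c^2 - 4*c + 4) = (c^2 - 5*c - 14)/(c - 2)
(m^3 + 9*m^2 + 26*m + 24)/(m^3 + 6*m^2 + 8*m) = (m + 3)/m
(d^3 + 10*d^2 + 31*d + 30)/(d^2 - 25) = (d^2 + 5*d + 6)/(d - 5)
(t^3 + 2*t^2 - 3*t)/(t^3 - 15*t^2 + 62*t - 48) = t*(t + 3)/(t^2 - 14*t + 48)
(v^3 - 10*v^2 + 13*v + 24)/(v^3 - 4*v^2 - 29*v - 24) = (v - 3)/(v + 3)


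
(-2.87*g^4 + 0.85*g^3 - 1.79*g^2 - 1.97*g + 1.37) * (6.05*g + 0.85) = -17.3635*g^5 + 2.703*g^4 - 10.107*g^3 - 13.44*g^2 + 6.614*g + 1.1645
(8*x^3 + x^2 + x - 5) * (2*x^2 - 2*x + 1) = 16*x^5 - 14*x^4 + 8*x^3 - 11*x^2 + 11*x - 5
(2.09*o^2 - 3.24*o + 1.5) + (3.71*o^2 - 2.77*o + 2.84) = 5.8*o^2 - 6.01*o + 4.34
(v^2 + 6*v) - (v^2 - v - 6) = 7*v + 6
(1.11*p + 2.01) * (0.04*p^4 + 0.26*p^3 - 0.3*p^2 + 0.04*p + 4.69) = 0.0444*p^5 + 0.369*p^4 + 0.1896*p^3 - 0.5586*p^2 + 5.2863*p + 9.4269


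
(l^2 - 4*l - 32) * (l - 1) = l^3 - 5*l^2 - 28*l + 32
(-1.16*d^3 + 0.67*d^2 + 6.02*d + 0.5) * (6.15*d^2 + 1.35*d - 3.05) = -7.134*d^5 + 2.5545*d^4 + 41.4655*d^3 + 9.1585*d^2 - 17.686*d - 1.525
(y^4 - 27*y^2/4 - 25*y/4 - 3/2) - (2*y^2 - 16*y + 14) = y^4 - 35*y^2/4 + 39*y/4 - 31/2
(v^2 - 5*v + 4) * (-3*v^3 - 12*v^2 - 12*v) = -3*v^5 + 3*v^4 + 36*v^3 + 12*v^2 - 48*v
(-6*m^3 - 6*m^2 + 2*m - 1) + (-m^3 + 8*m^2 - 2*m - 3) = -7*m^3 + 2*m^2 - 4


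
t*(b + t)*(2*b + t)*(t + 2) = 2*b^2*t^2 + 4*b^2*t + 3*b*t^3 + 6*b*t^2 + t^4 + 2*t^3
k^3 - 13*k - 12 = (k - 4)*(k + 1)*(k + 3)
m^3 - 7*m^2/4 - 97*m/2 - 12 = (m - 8)*(m + 1/4)*(m + 6)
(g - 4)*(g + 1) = g^2 - 3*g - 4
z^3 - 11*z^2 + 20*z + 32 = (z - 8)*(z - 4)*(z + 1)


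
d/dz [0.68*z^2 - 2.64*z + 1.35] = 1.36*z - 2.64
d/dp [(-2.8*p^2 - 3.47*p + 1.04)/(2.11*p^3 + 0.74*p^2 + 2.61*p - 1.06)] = (5.908*p^4 + 14.6434*p^3 - 11.3234*p^2 + 4.3968*p + 0.9638)/(4.4521*p^6 + 3.1228*p^5 + 11.5618*p^4 - 0.610400000000001*p^3 + 5.2433*p^2 - 5.5332*p + 1.1236)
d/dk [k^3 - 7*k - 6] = 3*k^2 - 7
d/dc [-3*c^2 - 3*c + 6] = -6*c - 3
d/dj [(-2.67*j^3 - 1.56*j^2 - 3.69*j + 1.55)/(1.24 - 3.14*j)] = (16.7676*j^3 - 5.034*j^2 - 3.8688*j + 0.2914)/(9.8596*j^2 - 7.7872*j + 1.5376)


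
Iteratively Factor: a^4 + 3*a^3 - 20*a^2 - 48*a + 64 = (a - 1)*(a^3 + 4*a^2 - 16*a - 64) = (a - 4)*(a - 1)*(a^2 + 8*a + 16) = (a - 4)*(a - 1)*(a + 4)*(a + 4)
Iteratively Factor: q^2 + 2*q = (q + 2)*(q)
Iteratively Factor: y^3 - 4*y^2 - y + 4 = (y + 1)*(y^2 - 5*y + 4) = (y - 4)*(y + 1)*(y - 1)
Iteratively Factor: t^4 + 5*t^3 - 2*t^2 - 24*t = (t + 4)*(t^3 + t^2 - 6*t) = t*(t + 4)*(t^2 + t - 6) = t*(t - 2)*(t + 4)*(t + 3)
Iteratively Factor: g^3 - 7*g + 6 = (g - 2)*(g^2 + 2*g - 3) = (g - 2)*(g - 1)*(g + 3)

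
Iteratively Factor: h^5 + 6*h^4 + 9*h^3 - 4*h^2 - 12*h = (h + 2)*(h^4 + 4*h^3 + h^2 - 6*h) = (h + 2)^2*(h^3 + 2*h^2 - 3*h) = (h - 1)*(h + 2)^2*(h^2 + 3*h) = (h - 1)*(h + 2)^2*(h + 3)*(h)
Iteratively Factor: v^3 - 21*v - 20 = (v + 1)*(v^2 - v - 20) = (v + 1)*(v + 4)*(v - 5)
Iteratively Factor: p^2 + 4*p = (p)*(p + 4)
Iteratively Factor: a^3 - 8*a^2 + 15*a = (a)*(a^2 - 8*a + 15) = a*(a - 3)*(a - 5)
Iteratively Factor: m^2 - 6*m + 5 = (m - 5)*(m - 1)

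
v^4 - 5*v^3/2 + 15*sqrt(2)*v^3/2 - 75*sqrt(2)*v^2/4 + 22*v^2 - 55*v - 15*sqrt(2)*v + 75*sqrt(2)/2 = (v - 5/2)*(v - sqrt(2)/2)*(v + 3*sqrt(2))*(v + 5*sqrt(2))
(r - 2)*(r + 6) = r^2 + 4*r - 12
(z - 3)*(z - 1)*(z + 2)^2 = z^4 - 9*z^2 - 4*z + 12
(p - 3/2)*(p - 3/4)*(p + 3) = p^3 + 3*p^2/4 - 45*p/8 + 27/8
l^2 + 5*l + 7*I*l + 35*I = (l + 5)*(l + 7*I)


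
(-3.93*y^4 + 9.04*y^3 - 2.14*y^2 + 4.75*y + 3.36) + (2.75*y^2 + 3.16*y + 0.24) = -3.93*y^4 + 9.04*y^3 + 0.61*y^2 + 7.91*y + 3.6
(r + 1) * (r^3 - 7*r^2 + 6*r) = r^4 - 6*r^3 - r^2 + 6*r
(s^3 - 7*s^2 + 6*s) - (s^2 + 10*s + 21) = s^3 - 8*s^2 - 4*s - 21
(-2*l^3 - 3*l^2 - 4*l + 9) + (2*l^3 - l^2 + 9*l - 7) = -4*l^2 + 5*l + 2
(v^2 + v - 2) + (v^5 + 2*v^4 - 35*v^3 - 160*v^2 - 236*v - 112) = v^5 + 2*v^4 - 35*v^3 - 159*v^2 - 235*v - 114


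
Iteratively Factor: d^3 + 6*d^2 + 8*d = (d)*(d^2 + 6*d + 8) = d*(d + 4)*(d + 2)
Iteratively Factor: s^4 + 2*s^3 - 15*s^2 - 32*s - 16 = (s + 1)*(s^3 + s^2 - 16*s - 16) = (s - 4)*(s + 1)*(s^2 + 5*s + 4) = (s - 4)*(s + 1)^2*(s + 4)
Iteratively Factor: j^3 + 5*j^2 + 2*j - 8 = (j - 1)*(j^2 + 6*j + 8) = (j - 1)*(j + 2)*(j + 4)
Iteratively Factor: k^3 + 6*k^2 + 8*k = (k + 4)*(k^2 + 2*k) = (k + 2)*(k + 4)*(k)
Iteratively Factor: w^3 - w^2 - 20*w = (w - 5)*(w^2 + 4*w) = w*(w - 5)*(w + 4)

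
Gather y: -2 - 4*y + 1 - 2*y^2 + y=-2*y^2 - 3*y - 1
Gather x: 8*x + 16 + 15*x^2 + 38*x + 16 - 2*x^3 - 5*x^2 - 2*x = -2*x^3 + 10*x^2 + 44*x + 32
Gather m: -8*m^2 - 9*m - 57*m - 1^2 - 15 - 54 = -8*m^2 - 66*m - 70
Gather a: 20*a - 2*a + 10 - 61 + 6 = 18*a - 45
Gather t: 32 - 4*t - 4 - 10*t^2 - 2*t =-10*t^2 - 6*t + 28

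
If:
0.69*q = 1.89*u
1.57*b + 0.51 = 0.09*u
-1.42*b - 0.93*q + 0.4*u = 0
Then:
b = -0.31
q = 0.57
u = 0.21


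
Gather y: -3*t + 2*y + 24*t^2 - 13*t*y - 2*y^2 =24*t^2 - 3*t - 2*y^2 + y*(2 - 13*t)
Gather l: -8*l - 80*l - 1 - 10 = -88*l - 11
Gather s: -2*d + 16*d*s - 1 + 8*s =-2*d + s*(16*d + 8) - 1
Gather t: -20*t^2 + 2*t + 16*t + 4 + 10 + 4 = -20*t^2 + 18*t + 18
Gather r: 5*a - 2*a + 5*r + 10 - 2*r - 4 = 3*a + 3*r + 6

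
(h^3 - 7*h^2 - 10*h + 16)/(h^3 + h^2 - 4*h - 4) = (h^2 - 9*h + 8)/(h^2 - h - 2)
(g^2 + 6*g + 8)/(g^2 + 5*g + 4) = (g + 2)/(g + 1)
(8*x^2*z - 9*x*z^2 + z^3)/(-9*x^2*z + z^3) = (-8*x^2 + 9*x*z - z^2)/(9*x^2 - z^2)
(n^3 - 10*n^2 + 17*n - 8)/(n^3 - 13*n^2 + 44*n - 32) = (n - 1)/(n - 4)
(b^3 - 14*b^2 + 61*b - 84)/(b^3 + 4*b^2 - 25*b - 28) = (b^2 - 10*b + 21)/(b^2 + 8*b + 7)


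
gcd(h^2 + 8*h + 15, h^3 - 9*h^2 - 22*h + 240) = h + 5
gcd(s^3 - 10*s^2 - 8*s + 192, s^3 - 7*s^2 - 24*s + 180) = s - 6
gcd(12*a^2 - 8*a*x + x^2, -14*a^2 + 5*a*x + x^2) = -2*a + x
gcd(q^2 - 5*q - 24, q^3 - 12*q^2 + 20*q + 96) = q - 8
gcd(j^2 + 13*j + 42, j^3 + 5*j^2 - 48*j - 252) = j + 6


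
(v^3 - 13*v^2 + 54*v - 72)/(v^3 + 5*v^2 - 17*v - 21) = (v^2 - 10*v + 24)/(v^2 + 8*v + 7)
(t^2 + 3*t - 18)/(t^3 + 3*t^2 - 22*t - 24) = (t - 3)/(t^2 - 3*t - 4)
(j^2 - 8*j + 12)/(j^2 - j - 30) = (j - 2)/(j + 5)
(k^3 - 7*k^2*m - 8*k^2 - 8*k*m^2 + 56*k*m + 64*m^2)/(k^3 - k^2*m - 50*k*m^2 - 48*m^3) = (k - 8)/(k + 6*m)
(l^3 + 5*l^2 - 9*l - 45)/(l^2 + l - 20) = (l^2 - 9)/(l - 4)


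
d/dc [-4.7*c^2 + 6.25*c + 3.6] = 6.25 - 9.4*c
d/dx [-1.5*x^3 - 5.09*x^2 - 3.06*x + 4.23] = -4.5*x^2 - 10.18*x - 3.06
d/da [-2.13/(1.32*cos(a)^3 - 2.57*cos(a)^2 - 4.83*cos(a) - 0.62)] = (-8.4348*cos(a)^2 + 10.9482*cos(a) + 10.2879)*sin(a)/(-1.32*cos(a)^3 + 2.57*cos(a)^2 + 4.83*cos(a) + 0.62)^2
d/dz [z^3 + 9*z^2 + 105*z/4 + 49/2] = 3*z^2 + 18*z + 105/4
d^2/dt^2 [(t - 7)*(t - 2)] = 2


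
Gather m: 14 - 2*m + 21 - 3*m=35 - 5*m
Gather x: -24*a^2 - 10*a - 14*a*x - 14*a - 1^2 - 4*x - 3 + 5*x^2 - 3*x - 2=-24*a^2 - 24*a + 5*x^2 + x*(-14*a - 7) - 6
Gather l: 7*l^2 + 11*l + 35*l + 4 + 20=7*l^2 + 46*l + 24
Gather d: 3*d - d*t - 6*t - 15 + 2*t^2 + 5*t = d*(3 - t) + 2*t^2 - t - 15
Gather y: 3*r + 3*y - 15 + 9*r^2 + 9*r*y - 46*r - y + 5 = 9*r^2 - 43*r + y*(9*r + 2) - 10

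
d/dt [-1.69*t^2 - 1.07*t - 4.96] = -3.38*t - 1.07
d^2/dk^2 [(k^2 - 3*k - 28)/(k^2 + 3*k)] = 12*(-k^3 - 14*k^2 - 42*k - 42)/(k^3*(k^3 + 9*k^2 + 27*k + 27))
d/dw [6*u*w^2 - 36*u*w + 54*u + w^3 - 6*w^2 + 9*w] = 12*u*w - 36*u + 3*w^2 - 12*w + 9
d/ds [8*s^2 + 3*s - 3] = 16*s + 3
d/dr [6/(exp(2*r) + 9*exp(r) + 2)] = (-12*exp(r) - 54)*exp(r)/(exp(2*r) + 9*exp(r) + 2)^2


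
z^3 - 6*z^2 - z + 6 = (z - 6)*(z - 1)*(z + 1)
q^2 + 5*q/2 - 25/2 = (q - 5/2)*(q + 5)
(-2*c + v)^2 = 4*c^2 - 4*c*v + v^2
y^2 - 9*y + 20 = (y - 5)*(y - 4)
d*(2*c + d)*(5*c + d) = 10*c^2*d + 7*c*d^2 + d^3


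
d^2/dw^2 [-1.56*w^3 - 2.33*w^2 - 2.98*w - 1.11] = -9.36*w - 4.66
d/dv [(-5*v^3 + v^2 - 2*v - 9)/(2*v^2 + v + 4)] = (-10*v^4 - 10*v^3 - 55*v^2 + 44*v + 1)/(4*v^4 + 4*v^3 + 17*v^2 + 8*v + 16)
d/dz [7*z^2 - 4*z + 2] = 14*z - 4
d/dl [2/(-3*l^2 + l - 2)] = 2*(6*l - 1)/(3*l^2 - l + 2)^2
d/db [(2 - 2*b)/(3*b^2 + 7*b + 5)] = 6*(b^2 - 2*b - 4)/(9*b^4 + 42*b^3 + 79*b^2 + 70*b + 25)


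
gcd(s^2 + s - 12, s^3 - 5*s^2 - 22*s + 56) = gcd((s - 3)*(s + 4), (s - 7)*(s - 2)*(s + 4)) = s + 4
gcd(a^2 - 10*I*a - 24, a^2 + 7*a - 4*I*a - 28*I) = a - 4*I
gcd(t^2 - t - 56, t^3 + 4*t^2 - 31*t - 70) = t + 7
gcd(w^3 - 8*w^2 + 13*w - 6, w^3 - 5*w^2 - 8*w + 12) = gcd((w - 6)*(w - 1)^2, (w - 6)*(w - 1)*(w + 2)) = w^2 - 7*w + 6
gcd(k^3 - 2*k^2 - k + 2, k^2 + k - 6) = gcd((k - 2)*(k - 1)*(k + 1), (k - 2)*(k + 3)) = k - 2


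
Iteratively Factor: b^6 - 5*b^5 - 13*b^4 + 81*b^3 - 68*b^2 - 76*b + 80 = (b - 1)*(b^5 - 4*b^4 - 17*b^3 + 64*b^2 - 4*b - 80) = (b - 2)*(b - 1)*(b^4 - 2*b^3 - 21*b^2 + 22*b + 40) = (b - 2)*(b - 1)*(b + 4)*(b^3 - 6*b^2 + 3*b + 10) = (b - 5)*(b - 2)*(b - 1)*(b + 4)*(b^2 - b - 2) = (b - 5)*(b - 2)^2*(b - 1)*(b + 4)*(b + 1)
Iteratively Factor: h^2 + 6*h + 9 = (h + 3)*(h + 3)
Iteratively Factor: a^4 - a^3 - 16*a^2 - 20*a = (a)*(a^3 - a^2 - 16*a - 20) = a*(a + 2)*(a^2 - 3*a - 10) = a*(a + 2)^2*(a - 5)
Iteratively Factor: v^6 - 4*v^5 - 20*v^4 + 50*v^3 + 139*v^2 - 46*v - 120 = (v + 3)*(v^5 - 7*v^4 + v^3 + 47*v^2 - 2*v - 40) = (v - 5)*(v + 3)*(v^4 - 2*v^3 - 9*v^2 + 2*v + 8) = (v - 5)*(v + 2)*(v + 3)*(v^3 - 4*v^2 - v + 4) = (v - 5)*(v + 1)*(v + 2)*(v + 3)*(v^2 - 5*v + 4) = (v - 5)*(v - 4)*(v + 1)*(v + 2)*(v + 3)*(v - 1)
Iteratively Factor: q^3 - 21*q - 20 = (q - 5)*(q^2 + 5*q + 4) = (q - 5)*(q + 1)*(q + 4)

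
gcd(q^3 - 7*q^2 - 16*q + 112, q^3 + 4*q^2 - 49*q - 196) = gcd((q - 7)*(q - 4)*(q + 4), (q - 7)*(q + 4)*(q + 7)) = q^2 - 3*q - 28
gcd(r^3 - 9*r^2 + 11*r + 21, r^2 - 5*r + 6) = r - 3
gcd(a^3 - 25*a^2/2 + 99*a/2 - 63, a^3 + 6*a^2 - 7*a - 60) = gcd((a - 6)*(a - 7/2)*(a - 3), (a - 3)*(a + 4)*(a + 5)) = a - 3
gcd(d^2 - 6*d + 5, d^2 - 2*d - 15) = d - 5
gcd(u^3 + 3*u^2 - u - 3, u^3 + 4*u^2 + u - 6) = u^2 + 2*u - 3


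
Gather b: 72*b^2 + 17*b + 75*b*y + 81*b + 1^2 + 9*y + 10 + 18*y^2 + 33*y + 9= 72*b^2 + b*(75*y + 98) + 18*y^2 + 42*y + 20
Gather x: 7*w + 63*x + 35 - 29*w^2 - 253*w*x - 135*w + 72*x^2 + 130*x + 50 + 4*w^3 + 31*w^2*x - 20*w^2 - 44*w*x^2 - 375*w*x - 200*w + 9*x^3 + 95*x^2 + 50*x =4*w^3 - 49*w^2 - 328*w + 9*x^3 + x^2*(167 - 44*w) + x*(31*w^2 - 628*w + 243) + 85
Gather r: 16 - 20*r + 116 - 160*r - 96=36 - 180*r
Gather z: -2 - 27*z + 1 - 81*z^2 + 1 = -81*z^2 - 27*z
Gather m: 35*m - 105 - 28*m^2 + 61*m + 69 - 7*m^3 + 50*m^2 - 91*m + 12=-7*m^3 + 22*m^2 + 5*m - 24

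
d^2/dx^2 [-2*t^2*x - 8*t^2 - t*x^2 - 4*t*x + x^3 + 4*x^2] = -2*t + 6*x + 8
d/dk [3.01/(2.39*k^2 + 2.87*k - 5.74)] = (-14.3878*k - 8.6387)/(2.39*k^2 + 2.87*k - 5.74)^2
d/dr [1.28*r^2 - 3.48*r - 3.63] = 2.56*r - 3.48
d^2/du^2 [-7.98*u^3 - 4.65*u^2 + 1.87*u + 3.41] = -47.88*u - 9.3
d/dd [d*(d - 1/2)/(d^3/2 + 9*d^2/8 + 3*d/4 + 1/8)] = 4*(-8*d^3 + 16*d^2 + 5*d - 1)/(16*d^5 + 56*d^4 + 73*d^3 + 43*d^2 + 11*d + 1)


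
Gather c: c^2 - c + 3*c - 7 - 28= c^2 + 2*c - 35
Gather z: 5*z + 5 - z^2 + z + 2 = -z^2 + 6*z + 7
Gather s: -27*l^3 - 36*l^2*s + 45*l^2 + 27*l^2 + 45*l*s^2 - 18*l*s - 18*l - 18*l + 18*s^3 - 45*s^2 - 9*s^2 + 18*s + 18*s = -27*l^3 + 72*l^2 - 36*l + 18*s^3 + s^2*(45*l - 54) + s*(-36*l^2 - 18*l + 36)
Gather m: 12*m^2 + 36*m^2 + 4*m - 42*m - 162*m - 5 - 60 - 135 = 48*m^2 - 200*m - 200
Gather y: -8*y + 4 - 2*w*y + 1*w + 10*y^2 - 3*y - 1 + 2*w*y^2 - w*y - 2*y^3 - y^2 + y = w - 2*y^3 + y^2*(2*w + 9) + y*(-3*w - 10) + 3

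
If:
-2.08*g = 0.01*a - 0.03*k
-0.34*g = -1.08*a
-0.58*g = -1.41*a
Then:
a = 0.00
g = 0.00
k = 0.00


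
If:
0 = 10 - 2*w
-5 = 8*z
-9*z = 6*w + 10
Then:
No Solution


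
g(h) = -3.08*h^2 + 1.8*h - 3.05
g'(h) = 1.8 - 6.16*h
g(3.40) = -32.53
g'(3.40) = -19.14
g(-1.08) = -8.59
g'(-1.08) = 8.45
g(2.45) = -17.13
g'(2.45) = -13.29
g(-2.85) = -33.20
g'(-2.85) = 19.36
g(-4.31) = -68.02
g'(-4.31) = 28.35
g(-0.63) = -5.41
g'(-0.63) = 5.68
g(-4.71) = -79.86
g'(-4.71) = 30.81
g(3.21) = -29.01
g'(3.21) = -17.97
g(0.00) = -3.05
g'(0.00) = 1.80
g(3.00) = -25.37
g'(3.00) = -16.68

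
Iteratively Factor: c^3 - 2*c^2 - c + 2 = (c + 1)*(c^2 - 3*c + 2) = (c - 1)*(c + 1)*(c - 2)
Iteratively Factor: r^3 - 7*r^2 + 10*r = (r - 2)*(r^2 - 5*r) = r*(r - 2)*(r - 5)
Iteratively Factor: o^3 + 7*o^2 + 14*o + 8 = (o + 2)*(o^2 + 5*o + 4) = (o + 2)*(o + 4)*(o + 1)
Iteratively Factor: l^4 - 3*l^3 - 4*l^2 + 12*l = (l - 2)*(l^3 - l^2 - 6*l) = (l - 2)*(l + 2)*(l^2 - 3*l) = (l - 3)*(l - 2)*(l + 2)*(l)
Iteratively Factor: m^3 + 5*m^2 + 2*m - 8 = (m - 1)*(m^2 + 6*m + 8) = (m - 1)*(m + 4)*(m + 2)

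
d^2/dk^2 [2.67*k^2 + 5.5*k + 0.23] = 5.34000000000000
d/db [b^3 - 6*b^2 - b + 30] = 3*b^2 - 12*b - 1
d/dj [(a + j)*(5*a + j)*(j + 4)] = 5*a^2 + 12*a*j + 24*a + 3*j^2 + 8*j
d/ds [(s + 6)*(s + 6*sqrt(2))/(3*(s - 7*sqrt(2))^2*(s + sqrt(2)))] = (-s^3 - 19*sqrt(2)*s^2 - 12*s^2 - 114*sqrt(2)*s - 40*s - 84*sqrt(2) + 276)/(3*(s^5 - 19*sqrt(2)*s^4 + 212*s^3 - 140*sqrt(2)*s^2 - 2156*s - 1372*sqrt(2)))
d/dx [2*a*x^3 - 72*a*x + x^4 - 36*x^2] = 6*a*x^2 - 72*a + 4*x^3 - 72*x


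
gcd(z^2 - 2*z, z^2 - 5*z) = z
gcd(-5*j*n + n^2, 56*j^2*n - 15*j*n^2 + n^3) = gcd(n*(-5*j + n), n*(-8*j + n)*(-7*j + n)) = n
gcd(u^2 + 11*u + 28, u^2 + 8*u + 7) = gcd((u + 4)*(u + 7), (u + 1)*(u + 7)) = u + 7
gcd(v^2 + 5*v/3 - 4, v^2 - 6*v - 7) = 1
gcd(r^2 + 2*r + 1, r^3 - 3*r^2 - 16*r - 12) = r + 1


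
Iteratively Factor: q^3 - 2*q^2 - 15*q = (q + 3)*(q^2 - 5*q) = q*(q + 3)*(q - 5)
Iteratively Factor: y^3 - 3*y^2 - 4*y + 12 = (y - 3)*(y^2 - 4) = (y - 3)*(y + 2)*(y - 2)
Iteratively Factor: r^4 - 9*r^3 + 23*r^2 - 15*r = (r)*(r^3 - 9*r^2 + 23*r - 15) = r*(r - 1)*(r^2 - 8*r + 15) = r*(r - 3)*(r - 1)*(r - 5)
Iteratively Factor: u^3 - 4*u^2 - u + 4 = (u - 4)*(u^2 - 1) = (u - 4)*(u - 1)*(u + 1)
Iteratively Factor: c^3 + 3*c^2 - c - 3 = (c + 1)*(c^2 + 2*c - 3) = (c + 1)*(c + 3)*(c - 1)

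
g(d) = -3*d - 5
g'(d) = -3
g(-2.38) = 2.14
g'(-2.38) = -3.00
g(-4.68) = 9.04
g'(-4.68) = -3.00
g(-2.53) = 2.59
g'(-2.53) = -3.00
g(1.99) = -10.97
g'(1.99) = -3.00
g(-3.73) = 6.19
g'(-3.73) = -3.00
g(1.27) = -8.81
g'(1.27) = -3.00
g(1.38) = -9.14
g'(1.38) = -3.00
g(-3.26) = 4.78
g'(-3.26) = -3.00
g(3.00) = -14.00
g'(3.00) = -3.00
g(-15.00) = 40.00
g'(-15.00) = -3.00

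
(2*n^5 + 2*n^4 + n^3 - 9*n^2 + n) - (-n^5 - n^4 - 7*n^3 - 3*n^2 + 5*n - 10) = 3*n^5 + 3*n^4 + 8*n^3 - 6*n^2 - 4*n + 10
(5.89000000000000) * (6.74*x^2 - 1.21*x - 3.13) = 39.6986*x^2 - 7.1269*x - 18.4357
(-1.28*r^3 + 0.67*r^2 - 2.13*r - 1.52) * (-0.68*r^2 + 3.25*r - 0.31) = 0.8704*r^5 - 4.6156*r^4 + 4.0227*r^3 - 6.0966*r^2 - 4.2797*r + 0.4712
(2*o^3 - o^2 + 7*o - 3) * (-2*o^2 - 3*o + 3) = -4*o^5 - 4*o^4 - 5*o^3 - 18*o^2 + 30*o - 9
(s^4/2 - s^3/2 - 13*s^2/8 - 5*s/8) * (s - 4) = s^5/2 - 5*s^4/2 + 3*s^3/8 + 47*s^2/8 + 5*s/2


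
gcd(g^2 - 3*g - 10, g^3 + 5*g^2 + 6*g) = g + 2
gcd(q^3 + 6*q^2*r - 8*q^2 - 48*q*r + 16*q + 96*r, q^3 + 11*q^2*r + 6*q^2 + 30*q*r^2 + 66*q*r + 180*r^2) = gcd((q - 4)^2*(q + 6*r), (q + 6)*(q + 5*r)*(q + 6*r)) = q + 6*r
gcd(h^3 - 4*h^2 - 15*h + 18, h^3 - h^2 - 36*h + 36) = h^2 - 7*h + 6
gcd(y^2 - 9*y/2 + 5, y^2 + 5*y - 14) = y - 2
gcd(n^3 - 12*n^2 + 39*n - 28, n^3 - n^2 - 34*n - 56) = n - 7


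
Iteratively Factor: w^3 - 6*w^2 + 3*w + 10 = (w + 1)*(w^2 - 7*w + 10) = (w - 5)*(w + 1)*(w - 2)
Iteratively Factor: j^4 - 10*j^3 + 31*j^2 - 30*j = (j - 2)*(j^3 - 8*j^2 + 15*j) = (j - 3)*(j - 2)*(j^2 - 5*j) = j*(j - 3)*(j - 2)*(j - 5)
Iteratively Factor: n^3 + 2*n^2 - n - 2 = (n + 2)*(n^2 - 1) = (n - 1)*(n + 2)*(n + 1)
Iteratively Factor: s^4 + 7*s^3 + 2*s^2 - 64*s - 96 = (s + 4)*(s^3 + 3*s^2 - 10*s - 24) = (s + 4)^2*(s^2 - s - 6) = (s + 2)*(s + 4)^2*(s - 3)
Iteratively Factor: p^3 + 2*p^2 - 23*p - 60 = (p + 4)*(p^2 - 2*p - 15) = (p - 5)*(p + 4)*(p + 3)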